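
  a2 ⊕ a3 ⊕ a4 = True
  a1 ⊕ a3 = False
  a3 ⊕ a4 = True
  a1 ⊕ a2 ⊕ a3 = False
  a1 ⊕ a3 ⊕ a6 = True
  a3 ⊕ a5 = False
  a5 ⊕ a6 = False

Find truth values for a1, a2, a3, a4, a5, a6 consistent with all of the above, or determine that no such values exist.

a1 = True; a2 = False; a3 = True; a4 = False; a5 = True; a6 = True

a2 ⊕ a3 ⊕ a4 = F ⊕ T ⊕ F = True ✓
a1 ⊕ a3 = T ⊕ T = False ✓
a3 ⊕ a4 = T ⊕ F = True ✓
a1 ⊕ a2 ⊕ a3 = T ⊕ F ⊕ T = False ✓
a1 ⊕ a3 ⊕ a6 = T ⊕ T ⊕ T = True ✓
a3 ⊕ a5 = T ⊕ T = False ✓
a5 ⊕ a6 = T ⊕ T = False ✓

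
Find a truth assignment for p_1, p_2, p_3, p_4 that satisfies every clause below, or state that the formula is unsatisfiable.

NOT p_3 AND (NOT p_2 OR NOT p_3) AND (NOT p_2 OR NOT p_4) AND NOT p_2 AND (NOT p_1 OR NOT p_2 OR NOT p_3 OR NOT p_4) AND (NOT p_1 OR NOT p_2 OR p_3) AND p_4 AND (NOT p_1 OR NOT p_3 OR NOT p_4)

p_1=T, p_2=F, p_3=F, p_4=T

Unit clause (NOT p_3) forces p_3 = False.
Unit clause (NOT p_2) forces p_2 = False.
Unit clause (p_4) forces p_4 = True.
Set p_1 = True.
Check each clause:
  (NOT p_3): NOT p_3 holds.
  (NOT p_2 OR NOT p_3): NOT p_2 holds.
  (NOT p_2 OR NOT p_4): NOT p_2 holds.
  (NOT p_2): NOT p_2 holds.
  (NOT p_1 OR NOT p_2 OR NOT p_3 OR NOT p_4): NOT p_2 holds.
  (NOT p_1 OR NOT p_2 OR p_3): NOT p_2 holds.
  (p_4): p_4 holds.
  (NOT p_1 OR NOT p_3 OR NOT p_4): NOT p_3 holds.
All clauses satisfied.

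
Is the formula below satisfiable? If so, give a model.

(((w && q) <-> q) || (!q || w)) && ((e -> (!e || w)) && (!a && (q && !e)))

a = False; e = False; q = True; w = True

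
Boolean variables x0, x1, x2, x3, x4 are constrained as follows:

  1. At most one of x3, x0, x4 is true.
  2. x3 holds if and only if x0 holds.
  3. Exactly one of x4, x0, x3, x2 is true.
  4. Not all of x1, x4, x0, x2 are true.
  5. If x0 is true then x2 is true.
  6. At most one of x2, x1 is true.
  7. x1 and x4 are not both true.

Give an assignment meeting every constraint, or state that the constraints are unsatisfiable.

x0=F; x1=F; x2=T; x3=F; x4=F

  (1) {x3, x0, x4}: 0 true — at most one ✓
  (2) x3=F, x0=F — same ✓
  (3) {x4, x0, x3, x2}: 1 true — exactly one ✓
  (4) {x1, x4, x0, x2}: 1/4 true — not all ✓
  (5) x0=F ⇒ x2: vacuous ✓
  (6) {x2, x1}: 1 true — at most one ✓
  (7) x1=F, x4=F — not both ✓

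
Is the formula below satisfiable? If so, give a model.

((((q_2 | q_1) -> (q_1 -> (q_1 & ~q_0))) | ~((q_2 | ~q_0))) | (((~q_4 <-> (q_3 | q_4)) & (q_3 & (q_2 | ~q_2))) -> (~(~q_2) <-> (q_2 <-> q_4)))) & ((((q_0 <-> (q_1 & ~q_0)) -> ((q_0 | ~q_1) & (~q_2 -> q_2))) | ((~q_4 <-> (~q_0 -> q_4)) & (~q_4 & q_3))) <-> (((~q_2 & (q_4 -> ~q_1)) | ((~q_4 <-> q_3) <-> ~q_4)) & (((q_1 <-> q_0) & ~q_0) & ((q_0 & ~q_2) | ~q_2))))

UNSATISFIABLE

The conjunct (((q_0 <-> (q_1 & ~q_0)) -> ((q_0 | ~q_1) & (~q_2 -> q_2))) | ((~q_4 <-> (~q_0 -> q_4)) & (~q_4 & q_3))) <-> (((~q_2 & (q_4 -> ~q_1)) | ((~q_4 <-> q_3) <-> ~q_4)) & (((q_1 <-> q_0) & ~q_0) & ((q_0 & ~q_2) | ~q_2))) is unsatisfiable on its own:
  q_0 = True: this becomes (True | (~q_4 & (~q_4 & q_3))) <-> (((~q_2 & (q_4 -> ~q_1)) | ((~q_4 <-> q_3) <-> ~q_4)) & False) = False.
  q_0 = False: simplifies to ((~q_1 -> (~q_1 & (~q_2 -> q_2))) | ((~q_4 <-> q_4) & (~q_4 & q_3))) <-> (((~q_2 & (q_4 -> ~q_1)) | ((~q_4 <-> q_3) <-> ~q_4)) & (~q_1 & ~q_2)).
    q_1 = True: this becomes (True | ((~q_4 <-> q_4) & (~q_4 & q_3))) <-> (((~q_2 & ~q_4) | ((~q_4 <-> q_3) <-> ~q_4)) & False) = False.
    q_1 = False: simplifies to ((~q_2 -> q_2) | ((~q_4 <-> q_4) & (~q_4 & q_3))) <-> ((~q_2 | ((~q_4 <-> q_3) <-> ~q_4)) & ~q_2).
      q_2 = True: this becomes (True | ((~q_4 <-> q_4) & (~q_4 & q_3))) <-> (((~q_4 <-> q_3) <-> ~q_4) & False) = False.
      q_2 = False: simplifies to (~q_4 <-> q_4) & (~q_4 & q_3).
        q_4 = True: the conjunct ~q_4 <-> q_4 becomes ~True <-> True = False.
        q_4 = False: the conjunct ~q_4 <-> q_4 becomes ~False <-> False = False.
So the whole conjunction is unsatisfiable.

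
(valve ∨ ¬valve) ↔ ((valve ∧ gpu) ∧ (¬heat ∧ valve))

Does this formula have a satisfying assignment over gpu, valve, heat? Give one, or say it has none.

gpu = True, valve = True, heat = False

  (valve ∨ ¬valve) ↔ ((valve ∧ gpu) ∧ (¬heat ∧ valve)) = True
    valve ∨ ¬valve = True
      ¬valve = False
    (valve ∧ gpu) ∧ (¬heat ∧ valve) = True
      valve ∧ gpu = True
      ¬heat ∧ valve = True
        ¬heat = True
The formula evaluates to True.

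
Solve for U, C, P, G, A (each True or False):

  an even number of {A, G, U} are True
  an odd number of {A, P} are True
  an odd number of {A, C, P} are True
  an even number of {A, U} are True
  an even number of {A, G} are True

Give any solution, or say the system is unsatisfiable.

U=F; C=F; P=T; G=F; A=F

{A, G, U}: 0 true → even ✓
{A, P}: 1 true → odd ✓
{A, C, P}: 1 true → odd ✓
{A, U}: 0 true → even ✓
{A, G}: 0 true → even ✓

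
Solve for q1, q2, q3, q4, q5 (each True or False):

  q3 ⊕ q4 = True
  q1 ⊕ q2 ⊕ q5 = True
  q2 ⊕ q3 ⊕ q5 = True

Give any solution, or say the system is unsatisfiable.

q1 = False, q2 = False, q3 = False, q4 = True, q5 = True

q3 ⊕ q4 = F ⊕ T = True ✓
q1 ⊕ q2 ⊕ q5 = F ⊕ F ⊕ T = True ✓
q2 ⊕ q3 ⊕ q5 = F ⊕ F ⊕ T = True ✓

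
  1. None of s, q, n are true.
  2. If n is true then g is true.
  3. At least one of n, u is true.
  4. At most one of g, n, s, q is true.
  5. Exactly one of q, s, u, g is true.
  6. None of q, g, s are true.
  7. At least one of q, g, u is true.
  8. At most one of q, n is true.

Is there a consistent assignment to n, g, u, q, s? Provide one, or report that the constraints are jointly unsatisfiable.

n: False, g: False, u: True, q: False, s: False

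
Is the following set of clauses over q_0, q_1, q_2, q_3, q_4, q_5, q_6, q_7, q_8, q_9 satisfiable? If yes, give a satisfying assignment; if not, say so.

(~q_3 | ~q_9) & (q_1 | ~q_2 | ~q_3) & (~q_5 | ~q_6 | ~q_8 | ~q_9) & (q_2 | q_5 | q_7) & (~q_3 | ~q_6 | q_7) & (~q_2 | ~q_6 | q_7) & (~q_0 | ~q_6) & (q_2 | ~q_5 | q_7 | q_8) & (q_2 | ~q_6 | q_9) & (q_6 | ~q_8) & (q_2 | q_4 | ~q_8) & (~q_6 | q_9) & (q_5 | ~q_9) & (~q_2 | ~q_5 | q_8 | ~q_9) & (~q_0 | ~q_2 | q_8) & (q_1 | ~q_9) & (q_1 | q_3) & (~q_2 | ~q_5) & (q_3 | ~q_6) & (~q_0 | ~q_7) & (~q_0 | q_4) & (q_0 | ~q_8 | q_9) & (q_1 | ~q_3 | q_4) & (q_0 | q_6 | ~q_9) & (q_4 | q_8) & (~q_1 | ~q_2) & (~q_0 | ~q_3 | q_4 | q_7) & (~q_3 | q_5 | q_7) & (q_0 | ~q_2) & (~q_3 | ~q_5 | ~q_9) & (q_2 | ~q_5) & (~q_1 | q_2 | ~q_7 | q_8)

q_0: False, q_1: False, q_2: False, q_3: True, q_4: True, q_5: False, q_6: False, q_7: True, q_8: False, q_9: False

Set q_0 = False.
  then (q_0 | ~q_2) forces q_2 = False.
  then (q_2 | ~q_5) forces q_5 = False.
  then (q_2 | q_5 | q_7) forces q_7 = True.
  then (q_5 | ~q_9) forces q_9 = False.
  then (q_0 | ~q_8 | q_9) forces q_8 = False.
  then (q_4 | q_8) forces q_4 = True.
  then (~q_1 | q_2 | ~q_7 | q_8) forces q_1 = False.
  then (q_2 | ~q_6 | q_9) forces q_6 = False.
  then (q_1 | q_3) forces q_3 = True.
All clauses satisfied.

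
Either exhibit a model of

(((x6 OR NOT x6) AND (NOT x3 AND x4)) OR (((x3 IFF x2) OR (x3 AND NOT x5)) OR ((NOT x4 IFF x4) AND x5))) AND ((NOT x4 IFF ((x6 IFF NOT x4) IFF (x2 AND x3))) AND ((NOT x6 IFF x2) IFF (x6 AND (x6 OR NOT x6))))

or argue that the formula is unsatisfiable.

x2 = False, x3 = False, x4 = True, x5 = True, x6 = False

  ((x6 OR NOT x6) AND (NOT x3 AND x4)) OR (((x3 IFF x2) OR (x3 AND NOT x5)) OR ((NOT x4 IFF x4) AND x5)) = True
    (x6 OR NOT x6) AND (NOT x3 AND x4) = True
      x6 OR NOT x6 = True
        NOT x6 = True
      NOT x3 AND x4 = True
        NOT x3 = True
    ((x3 IFF x2) OR (x3 AND NOT x5)) OR ((NOT x4 IFF x4) AND x5) = True
      (x3 IFF x2) OR (x3 AND NOT x5) = True
        x3 IFF x2 = True
        x3 AND NOT x5 = False
          NOT x5 = False
      (NOT x4 IFF x4) AND x5 = False
        NOT x4 IFF x4 = False
          NOT x4 = False
  (NOT x4 IFF ((x6 IFF NOT x4) IFF (x2 AND x3))) AND ((NOT x6 IFF x2) IFF (x6 AND (x6 OR NOT x6))) = True
    NOT x4 IFF ((x6 IFF NOT x4) IFF (x2 AND x3)) = True
      NOT x4 = False
      (x6 IFF NOT x4) IFF (x2 AND x3) = False
        x6 IFF NOT x4 = True
          NOT x4 = False
        x2 AND x3 = False
    (NOT x6 IFF x2) IFF (x6 AND (x6 OR NOT x6)) = True
      NOT x6 IFF x2 = False
        NOT x6 = True
      x6 AND (x6 OR NOT x6) = False
        x6 OR NOT x6 = True
          NOT x6 = True
Both conjuncts True, so the formula holds.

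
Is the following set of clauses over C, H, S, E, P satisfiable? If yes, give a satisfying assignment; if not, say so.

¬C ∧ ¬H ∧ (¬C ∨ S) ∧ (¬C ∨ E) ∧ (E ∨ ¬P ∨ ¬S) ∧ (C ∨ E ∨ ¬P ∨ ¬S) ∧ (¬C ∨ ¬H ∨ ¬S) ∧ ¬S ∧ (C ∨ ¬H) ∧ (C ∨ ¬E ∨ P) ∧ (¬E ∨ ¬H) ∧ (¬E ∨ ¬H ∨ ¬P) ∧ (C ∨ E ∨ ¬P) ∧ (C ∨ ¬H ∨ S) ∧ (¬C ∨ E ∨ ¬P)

Unit clause (¬C) forces C = False.
Unit clause (¬H) forces H = False.
Unit clause (¬S) forces S = False.
Set E = False.
  then (C ∨ E ∨ ¬P) forces P = False.
All clauses satisfied.

C = False, H = False, S = False, E = False, P = False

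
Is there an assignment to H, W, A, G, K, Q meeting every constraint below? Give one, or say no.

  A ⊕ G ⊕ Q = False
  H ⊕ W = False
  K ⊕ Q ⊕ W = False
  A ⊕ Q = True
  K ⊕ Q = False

H: False, W: False, A: True, G: True, K: False, Q: False

A ⊕ G ⊕ Q = T ⊕ T ⊕ F = False ✓
H ⊕ W = F ⊕ F = False ✓
K ⊕ Q ⊕ W = F ⊕ F ⊕ F = False ✓
A ⊕ Q = T ⊕ F = True ✓
K ⊕ Q = F ⊕ F = False ✓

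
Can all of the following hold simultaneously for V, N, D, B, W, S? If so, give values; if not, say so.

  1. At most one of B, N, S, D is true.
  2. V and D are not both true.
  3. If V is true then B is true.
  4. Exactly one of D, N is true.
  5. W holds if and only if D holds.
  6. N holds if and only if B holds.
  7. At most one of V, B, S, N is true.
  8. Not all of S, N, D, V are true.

V=F, N=F, D=T, B=F, W=T, S=F

  (1) {B, N, S, D}: 1 true — at most one ✓
  (2) V=F, D=T — not both ✓
  (3) V=F ⇒ B: vacuous ✓
  (4) {D, N}: 1 true — exactly one ✓
  (5) W=T, D=T — same ✓
  (6) N=F, B=F — same ✓
  (7) {V, B, S, N}: 0 true — at most one ✓
  (8) {S, N, D, V}: 1/4 true — not all ✓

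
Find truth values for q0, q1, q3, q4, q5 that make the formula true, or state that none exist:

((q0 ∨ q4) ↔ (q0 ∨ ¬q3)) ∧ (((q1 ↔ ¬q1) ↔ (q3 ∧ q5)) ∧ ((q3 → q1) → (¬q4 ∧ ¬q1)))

q0: True, q1: False, q3: True, q4: False, q5: False

  (q0 ∨ q4) ↔ (q0 ∨ ¬q3) = True
    q0 ∨ q4 = True
    q0 ∨ ¬q3 = True
      ¬q3 = False
  ((q1 ↔ ¬q1) ↔ (q3 ∧ q5)) ∧ ((q3 → q1) → (¬q4 ∧ ¬q1)) = True
    (q1 ↔ ¬q1) ↔ (q3 ∧ q5) = True
      q1 ↔ ¬q1 = False
        ¬q1 = True
      q3 ∧ q5 = False
    (q3 → q1) → (¬q4 ∧ ¬q1) = True
      q3 → q1 = False
      ¬q4 ∧ ¬q1 = True
        ¬q4 = True
        ¬q1 = True
Both conjuncts True, so the formula holds.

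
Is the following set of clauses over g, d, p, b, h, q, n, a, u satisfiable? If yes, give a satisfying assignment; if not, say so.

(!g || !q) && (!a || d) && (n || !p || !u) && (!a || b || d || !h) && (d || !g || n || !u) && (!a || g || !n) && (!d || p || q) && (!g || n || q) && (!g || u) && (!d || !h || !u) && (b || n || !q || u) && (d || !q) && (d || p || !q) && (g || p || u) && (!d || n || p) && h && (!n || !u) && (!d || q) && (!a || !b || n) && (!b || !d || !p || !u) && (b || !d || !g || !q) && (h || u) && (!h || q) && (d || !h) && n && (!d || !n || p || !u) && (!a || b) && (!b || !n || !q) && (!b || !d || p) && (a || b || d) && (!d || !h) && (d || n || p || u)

Case h = True:
  (!h || q) forces q = True.
  (!g || !q) forces g = False.
  (d || !q) forces d = True.
  Clause (!d || !h) is falsified — contradiction.
Case h = False:
  Clause (h) is falsified — contradiction.
Both cases fail, so the formula is unsatisfiable.

Unsatisfiable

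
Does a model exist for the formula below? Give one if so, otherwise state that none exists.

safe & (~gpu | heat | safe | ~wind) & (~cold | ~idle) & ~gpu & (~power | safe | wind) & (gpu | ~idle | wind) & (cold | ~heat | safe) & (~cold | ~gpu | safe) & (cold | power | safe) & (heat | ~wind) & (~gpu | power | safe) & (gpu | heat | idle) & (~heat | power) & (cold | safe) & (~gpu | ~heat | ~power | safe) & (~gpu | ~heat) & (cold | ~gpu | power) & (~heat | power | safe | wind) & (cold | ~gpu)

Unit clause (safe) forces safe = True.
Unit clause (~gpu) forces gpu = False.
Try heat = False:
  (heat | ~wind) forces wind = False.
  (gpu | ~idle | wind) forces idle = False.
  clause (gpu | heat | idle) is falsified — backtrack.
So heat = True.
  then (~heat | power) forces power = True.
Set idle = False.
Set wind = False.
Set cold = False.
All clauses satisfied.

heat=T, power=T, idle=F, safe=T, gpu=F, wind=F, cold=F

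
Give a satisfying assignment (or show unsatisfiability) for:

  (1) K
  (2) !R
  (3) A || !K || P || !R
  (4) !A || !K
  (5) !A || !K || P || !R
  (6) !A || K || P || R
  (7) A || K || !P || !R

Unit clause (K) forces K = True.
Unit clause (!R) forces R = False.
In (!A || !K) only !A is left, so A = False.
Set P = True.
All clauses satisfied.

P=T, A=F, R=F, K=T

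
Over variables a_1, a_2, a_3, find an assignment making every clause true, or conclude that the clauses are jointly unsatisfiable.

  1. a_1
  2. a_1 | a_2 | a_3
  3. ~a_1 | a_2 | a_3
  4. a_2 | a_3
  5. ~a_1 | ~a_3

Unit clause (a_1) forces a_1 = True.
In (~a_1 | ~a_3) only ~a_3 is left, so a_3 = False.
In (~a_1 | a_2 | a_3) only a_2 is left, so a_2 = True.
Check each clause:
  (a_1): a_1 holds.
  (a_1 | a_2 | a_3): a_1 holds.
  (~a_1 | a_2 | a_3): a_2 holds.
  (a_2 | a_3): a_2 holds.
  (~a_1 | ~a_3): ~a_3 holds.
All clauses satisfied.

a_1: True; a_2: True; a_3: False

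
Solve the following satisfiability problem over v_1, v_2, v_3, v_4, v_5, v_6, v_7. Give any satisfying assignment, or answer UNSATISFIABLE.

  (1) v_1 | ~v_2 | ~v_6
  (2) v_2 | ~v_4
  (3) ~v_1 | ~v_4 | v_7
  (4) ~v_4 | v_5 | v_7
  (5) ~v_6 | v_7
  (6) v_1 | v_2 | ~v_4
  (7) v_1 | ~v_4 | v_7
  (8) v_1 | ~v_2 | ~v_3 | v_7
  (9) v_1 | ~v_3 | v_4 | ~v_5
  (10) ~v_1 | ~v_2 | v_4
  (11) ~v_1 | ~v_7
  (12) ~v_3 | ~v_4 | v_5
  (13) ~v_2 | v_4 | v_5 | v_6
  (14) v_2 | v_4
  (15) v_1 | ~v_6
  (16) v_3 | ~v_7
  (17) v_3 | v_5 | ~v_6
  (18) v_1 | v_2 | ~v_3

Try v_1 = True:
  (~v_1 | ~v_7) forces v_7 = False.
  (~v_1 | ~v_4 | v_7) forces v_4 = False.
  (~v_6 | v_7) forces v_6 = False.
  (~v_1 | ~v_2 | v_4) forces v_2 = False.
  clause (v_2 | v_4) is falsified — backtrack.
So v_1 = False.
  then (v_1 | ~v_6) forces v_6 = False.
Try v_2 = False:
  (v_2 | ~v_4) forces v_4 = False.
  clause (v_2 | v_4) is falsified — backtrack.
So v_2 = True.
Set v_3 = True.
  then (v_1 | ~v_2 | ~v_3 | v_7) forces v_7 = True.
Set v_4 = True.
  then (~v_3 | ~v_4 | v_5) forces v_5 = True.
All clauses satisfied.

v_1=F; v_2=T; v_3=T; v_4=T; v_5=T; v_6=F; v_7=T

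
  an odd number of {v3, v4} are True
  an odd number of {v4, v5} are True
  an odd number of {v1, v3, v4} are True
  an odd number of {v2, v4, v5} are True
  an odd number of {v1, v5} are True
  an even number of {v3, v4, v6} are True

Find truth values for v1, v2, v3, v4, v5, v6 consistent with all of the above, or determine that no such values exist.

v1 = False, v2 = False, v3 = True, v4 = False, v5 = True, v6 = True

{v3, v4}: 1 true → odd ✓
{v4, v5}: 1 true → odd ✓
{v1, v3, v4}: 1 true → odd ✓
{v2, v4, v5}: 1 true → odd ✓
{v1, v5}: 1 true → odd ✓
{v3, v4, v6}: 2 true → even ✓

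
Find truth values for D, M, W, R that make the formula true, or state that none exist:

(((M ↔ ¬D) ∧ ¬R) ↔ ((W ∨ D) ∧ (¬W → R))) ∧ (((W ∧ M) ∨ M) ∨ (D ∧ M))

D: True; M: True; W: False; R: False

  ((M ↔ ¬D) ∧ ¬R) ↔ ((W ∨ D) ∧ (¬W → R)) = True
    (M ↔ ¬D) ∧ ¬R = False
      M ↔ ¬D = False
        ¬D = False
      ¬R = True
    (W ∨ D) ∧ (¬W → R) = False
      W ∨ D = True
      ¬W → R = False
        ¬W = True
  ((W ∧ M) ∨ M) ∨ (D ∧ M) = True
    (W ∧ M) ∨ M = True
      W ∧ M = False
    D ∧ M = True
Both conjuncts True, so the formula holds.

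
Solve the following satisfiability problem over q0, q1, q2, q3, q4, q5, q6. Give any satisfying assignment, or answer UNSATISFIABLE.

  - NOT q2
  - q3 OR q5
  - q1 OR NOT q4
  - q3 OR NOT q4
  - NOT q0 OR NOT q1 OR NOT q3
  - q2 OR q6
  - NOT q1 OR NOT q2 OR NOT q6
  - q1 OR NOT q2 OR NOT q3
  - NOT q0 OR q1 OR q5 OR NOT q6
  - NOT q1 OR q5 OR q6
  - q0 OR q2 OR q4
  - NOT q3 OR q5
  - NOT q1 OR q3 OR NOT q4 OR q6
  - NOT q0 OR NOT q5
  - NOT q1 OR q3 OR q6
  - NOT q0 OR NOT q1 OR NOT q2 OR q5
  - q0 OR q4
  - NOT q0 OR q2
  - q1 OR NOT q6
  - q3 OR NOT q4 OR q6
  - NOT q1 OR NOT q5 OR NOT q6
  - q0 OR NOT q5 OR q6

Unsatisfiable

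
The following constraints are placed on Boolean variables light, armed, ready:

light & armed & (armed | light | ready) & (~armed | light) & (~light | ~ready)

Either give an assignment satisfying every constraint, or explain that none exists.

light = True; armed = True; ready = False

Unit clause (light) forces light = True.
Unit clause (armed) forces armed = True.
In (~light | ~ready) only ~ready is left, so ready = False.
Check each clause:
  (light): light holds.
  (armed): armed holds.
  (armed | light | ready): armed holds.
  (~armed | light): light holds.
  (~light | ~ready): ~ready holds.
All clauses satisfied.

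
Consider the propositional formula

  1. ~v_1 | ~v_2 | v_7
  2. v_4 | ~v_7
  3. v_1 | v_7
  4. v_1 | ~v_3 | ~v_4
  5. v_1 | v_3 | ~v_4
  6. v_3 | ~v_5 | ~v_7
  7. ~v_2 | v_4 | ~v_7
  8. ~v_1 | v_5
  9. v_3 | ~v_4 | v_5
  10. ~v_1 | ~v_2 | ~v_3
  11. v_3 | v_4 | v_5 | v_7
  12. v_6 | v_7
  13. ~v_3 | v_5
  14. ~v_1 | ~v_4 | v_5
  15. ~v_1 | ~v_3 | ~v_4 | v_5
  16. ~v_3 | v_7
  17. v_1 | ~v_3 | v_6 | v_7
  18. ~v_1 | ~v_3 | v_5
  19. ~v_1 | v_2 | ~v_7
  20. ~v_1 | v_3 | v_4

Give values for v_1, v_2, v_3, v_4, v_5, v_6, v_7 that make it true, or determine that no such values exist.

Try v_1 = False:
  (v_1 | v_7) forces v_7 = True.
  (v_4 | ~v_7) forces v_4 = True.
  (v_1 | ~v_3 | ~v_4) forces v_3 = False.
  clause (v_1 | v_3 | ~v_4) is falsified — backtrack.
So v_1 = True.
  then (~v_1 | v_5) forces v_5 = True.
Set v_2 = False.
  then (~v_1 | v_2 | ~v_7) forces v_7 = False.
  then (v_6 | v_7) forces v_6 = True.
  then (~v_3 | v_7) forces v_3 = False.
  then (~v_1 | v_3 | v_4) forces v_4 = True.
All clauses satisfied.

v_1 = True, v_2 = False, v_3 = False, v_4 = True, v_5 = True, v_6 = True, v_7 = False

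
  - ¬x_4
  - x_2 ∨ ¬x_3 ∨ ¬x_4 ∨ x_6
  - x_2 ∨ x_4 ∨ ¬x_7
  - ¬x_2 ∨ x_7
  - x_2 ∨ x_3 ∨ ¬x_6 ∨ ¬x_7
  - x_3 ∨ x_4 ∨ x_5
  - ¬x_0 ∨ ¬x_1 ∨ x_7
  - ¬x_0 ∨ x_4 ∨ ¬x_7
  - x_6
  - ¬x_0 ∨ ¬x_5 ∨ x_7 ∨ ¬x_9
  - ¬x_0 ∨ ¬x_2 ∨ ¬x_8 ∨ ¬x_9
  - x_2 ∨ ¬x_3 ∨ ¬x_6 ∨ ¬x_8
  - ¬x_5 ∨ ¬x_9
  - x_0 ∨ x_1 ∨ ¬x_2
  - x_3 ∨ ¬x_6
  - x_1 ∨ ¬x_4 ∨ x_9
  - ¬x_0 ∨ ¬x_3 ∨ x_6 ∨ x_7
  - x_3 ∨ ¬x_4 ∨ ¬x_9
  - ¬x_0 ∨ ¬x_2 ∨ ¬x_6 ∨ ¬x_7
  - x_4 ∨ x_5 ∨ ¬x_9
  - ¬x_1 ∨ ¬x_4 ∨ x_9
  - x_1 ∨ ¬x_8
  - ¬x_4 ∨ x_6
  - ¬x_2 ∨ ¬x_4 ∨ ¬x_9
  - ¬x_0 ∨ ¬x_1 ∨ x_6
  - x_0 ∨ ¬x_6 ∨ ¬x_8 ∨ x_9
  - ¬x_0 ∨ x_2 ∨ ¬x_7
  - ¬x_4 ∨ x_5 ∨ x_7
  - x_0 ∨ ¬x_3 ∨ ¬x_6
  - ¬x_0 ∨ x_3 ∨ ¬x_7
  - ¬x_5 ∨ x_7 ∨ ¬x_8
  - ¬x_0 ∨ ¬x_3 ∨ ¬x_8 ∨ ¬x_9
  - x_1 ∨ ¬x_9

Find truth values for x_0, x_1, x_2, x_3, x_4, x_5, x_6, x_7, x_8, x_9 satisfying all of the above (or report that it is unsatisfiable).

Unit clause (¬x_4) forces x_4 = False.
Unit clause (x_6) forces x_6 = True.
In (x_3 ∨ ¬x_6) only x_3 is left, so x_3 = True.
In (x_0 ∨ ¬x_3 ∨ ¬x_6) only x_0 is left, so x_0 = True.
In (¬x_0 ∨ x_4 ∨ ¬x_7) only ¬x_7 is left, so x_7 = False.
In (¬x_2 ∨ x_7) only ¬x_2 is left, so x_2 = False.
In (¬x_0 ∨ ¬x_1 ∨ x_7) only ¬x_1 is left, so x_1 = False.
In (x_2 ∨ ¬x_3 ∨ ¬x_6 ∨ ¬x_8) only ¬x_8 is left, so x_8 = False.
In (x_1 ∨ ¬x_9) only ¬x_9 is left, so x_9 = False.
Set x_5 = False.
All clauses satisfied.

x_0 = True; x_1 = False; x_2 = False; x_3 = True; x_4 = False; x_5 = False; x_6 = True; x_7 = False; x_8 = False; x_9 = False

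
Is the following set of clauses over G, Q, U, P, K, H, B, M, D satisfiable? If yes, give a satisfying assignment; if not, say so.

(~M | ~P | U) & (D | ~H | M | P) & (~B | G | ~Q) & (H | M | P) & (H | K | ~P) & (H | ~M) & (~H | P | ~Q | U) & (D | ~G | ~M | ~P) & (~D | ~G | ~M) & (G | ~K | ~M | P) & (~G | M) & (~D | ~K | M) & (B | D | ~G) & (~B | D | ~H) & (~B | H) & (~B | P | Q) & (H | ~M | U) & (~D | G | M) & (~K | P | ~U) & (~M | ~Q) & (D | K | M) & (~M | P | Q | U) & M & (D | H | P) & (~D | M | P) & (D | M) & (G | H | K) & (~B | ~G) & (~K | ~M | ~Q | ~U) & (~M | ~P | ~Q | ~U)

Unit clause (M) forces M = True.
In (H | ~M) only H is left, so H = True.
In (~M | ~Q) only ~Q is left, so Q = False.
Set G = False.
Set U = True.
Set P = True.
Set K = False.
Set B = False.
Set D = False.
All clauses satisfied.

G = False, Q = False, U = True, P = True, K = False, H = True, B = False, M = True, D = False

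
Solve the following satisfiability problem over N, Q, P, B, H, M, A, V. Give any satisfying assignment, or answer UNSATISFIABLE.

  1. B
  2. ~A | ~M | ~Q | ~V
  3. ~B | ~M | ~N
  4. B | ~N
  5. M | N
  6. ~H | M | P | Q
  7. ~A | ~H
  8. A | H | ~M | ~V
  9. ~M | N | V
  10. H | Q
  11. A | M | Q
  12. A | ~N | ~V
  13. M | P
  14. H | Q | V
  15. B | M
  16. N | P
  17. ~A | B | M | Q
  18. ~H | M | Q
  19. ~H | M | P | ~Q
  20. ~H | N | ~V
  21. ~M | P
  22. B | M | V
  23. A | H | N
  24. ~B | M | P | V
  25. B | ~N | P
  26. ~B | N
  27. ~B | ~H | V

N = True, Q = True, P = True, B = True, H = False, M = False, A = True, V = True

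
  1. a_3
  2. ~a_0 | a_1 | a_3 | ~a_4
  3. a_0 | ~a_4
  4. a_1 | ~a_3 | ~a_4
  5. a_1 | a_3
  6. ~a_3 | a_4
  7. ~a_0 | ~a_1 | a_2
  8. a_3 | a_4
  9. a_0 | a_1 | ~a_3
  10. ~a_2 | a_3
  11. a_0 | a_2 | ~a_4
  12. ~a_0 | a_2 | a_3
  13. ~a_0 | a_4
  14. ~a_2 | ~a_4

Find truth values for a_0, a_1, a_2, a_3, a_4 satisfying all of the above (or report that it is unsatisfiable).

The formula is unsatisfiable.

Case a_3 = True:
  (~a_3 | a_4) forces a_4 = True.
  (a_0 | ~a_4) forces a_0 = True.
  (a_1 | ~a_3 | ~a_4) forces a_1 = True.
  (~a_0 | ~a_1 | a_2) forces a_2 = True.
  Clause (~a_2 | ~a_4) is falsified — contradiction.
Case a_3 = False:
  Clause (a_3) is falsified — contradiction.
Both cases fail, so the formula is unsatisfiable.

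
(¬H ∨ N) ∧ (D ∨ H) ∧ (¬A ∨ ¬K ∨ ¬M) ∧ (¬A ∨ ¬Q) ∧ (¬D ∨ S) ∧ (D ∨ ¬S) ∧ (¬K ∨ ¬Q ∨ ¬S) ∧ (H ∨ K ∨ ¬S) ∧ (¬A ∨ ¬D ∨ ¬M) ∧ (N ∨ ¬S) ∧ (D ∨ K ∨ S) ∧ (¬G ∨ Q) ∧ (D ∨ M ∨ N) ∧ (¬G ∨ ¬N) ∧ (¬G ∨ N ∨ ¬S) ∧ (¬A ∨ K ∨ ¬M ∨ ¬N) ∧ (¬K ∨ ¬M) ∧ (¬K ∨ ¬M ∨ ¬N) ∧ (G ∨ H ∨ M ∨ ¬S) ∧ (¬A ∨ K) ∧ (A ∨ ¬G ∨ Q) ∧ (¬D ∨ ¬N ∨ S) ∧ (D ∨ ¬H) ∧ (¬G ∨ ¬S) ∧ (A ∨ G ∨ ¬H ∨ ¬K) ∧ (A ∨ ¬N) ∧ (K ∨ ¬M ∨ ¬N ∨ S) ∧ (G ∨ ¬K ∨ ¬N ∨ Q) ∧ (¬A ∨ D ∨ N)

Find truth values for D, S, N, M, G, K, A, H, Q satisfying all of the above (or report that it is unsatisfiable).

Case N = True:
  (¬G ∨ ¬N) forces G = False.
  (A ∨ ¬N) forces A = True.
  (¬A ∨ ¬Q) forces Q = False.
  (¬A ∨ K) forces K = True.
  Clause (G ∨ ¬K ∨ ¬N ∨ Q) is falsified — contradiction.
Case N = False:
  (¬H ∨ N) forces H = False.
  (D ∨ H) forces D = True.
  (¬D ∨ S) forces S = True.
  Clause (N ∨ ¬S) is falsified — contradiction.
Both cases fail, so the formula is unsatisfiable.

Unsatisfiable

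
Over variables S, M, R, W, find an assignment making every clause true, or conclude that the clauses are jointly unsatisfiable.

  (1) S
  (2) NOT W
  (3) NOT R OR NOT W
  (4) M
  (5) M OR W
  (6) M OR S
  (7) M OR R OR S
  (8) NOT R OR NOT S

Unit clause (S) forces S = True.
Unit clause (NOT W) forces W = False.
Unit clause (M) forces M = True.
In (NOT R OR NOT S) only NOT R is left, so R = False.
Check each clause:
  (S): S holds.
  (NOT W): NOT W holds.
  (NOT R OR NOT W): NOT R holds.
  (M): M holds.
  (M OR W): M holds.
  (M OR S): M holds.
  (M OR R OR S): M holds.
  (NOT R OR NOT S): NOT R holds.
All clauses satisfied.

S: True, M: True, R: False, W: False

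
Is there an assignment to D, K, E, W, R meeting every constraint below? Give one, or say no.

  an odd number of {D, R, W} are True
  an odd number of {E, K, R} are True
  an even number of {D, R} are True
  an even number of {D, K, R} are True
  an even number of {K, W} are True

Adding constraints 1, 4, 5 mod 2: every variable appears an even number of times on the left, so the left side is 0.
But the right sides sum to 1 (mod 2). 0 ≠ 1 — the system is inconsistent.

Unsatisfiable — no assignment works.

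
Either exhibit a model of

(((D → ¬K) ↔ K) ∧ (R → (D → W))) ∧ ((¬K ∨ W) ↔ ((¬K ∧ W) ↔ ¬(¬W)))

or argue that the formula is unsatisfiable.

The formula is unsatisfiable.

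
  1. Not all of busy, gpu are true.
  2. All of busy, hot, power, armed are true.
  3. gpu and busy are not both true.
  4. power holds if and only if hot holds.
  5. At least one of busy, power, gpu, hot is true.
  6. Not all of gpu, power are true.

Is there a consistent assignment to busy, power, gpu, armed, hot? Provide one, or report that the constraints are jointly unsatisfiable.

busy=T; power=T; gpu=F; armed=T; hot=T

  (1) {busy, gpu}: 1/2 true — not all ✓
  (2) {busy, hot, power, armed}: all 4 true ✓
  (3) gpu=F, busy=T — not both ✓
  (4) power=T, hot=T — same ✓
  (5) {busy, power, gpu, hot}: 3 true — at least one ✓
  (6) {gpu, power}: 1/2 true — not all ✓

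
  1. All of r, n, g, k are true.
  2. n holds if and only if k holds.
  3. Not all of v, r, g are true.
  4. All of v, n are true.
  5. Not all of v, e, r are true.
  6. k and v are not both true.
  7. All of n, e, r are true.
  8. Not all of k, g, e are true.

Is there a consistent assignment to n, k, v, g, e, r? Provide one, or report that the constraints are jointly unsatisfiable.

Case v = True:
  (1) forces r = True.
  (1) forces n = True.
  (1) forces g = True.
  Constraint (3) is violated (v=T, r=T, g=T) — contradiction.
Case v = False:
  Constraint (4) is violated (v=F) — contradiction.
Both cases fail — unsatisfiable.

Unsatisfiable — no assignment works.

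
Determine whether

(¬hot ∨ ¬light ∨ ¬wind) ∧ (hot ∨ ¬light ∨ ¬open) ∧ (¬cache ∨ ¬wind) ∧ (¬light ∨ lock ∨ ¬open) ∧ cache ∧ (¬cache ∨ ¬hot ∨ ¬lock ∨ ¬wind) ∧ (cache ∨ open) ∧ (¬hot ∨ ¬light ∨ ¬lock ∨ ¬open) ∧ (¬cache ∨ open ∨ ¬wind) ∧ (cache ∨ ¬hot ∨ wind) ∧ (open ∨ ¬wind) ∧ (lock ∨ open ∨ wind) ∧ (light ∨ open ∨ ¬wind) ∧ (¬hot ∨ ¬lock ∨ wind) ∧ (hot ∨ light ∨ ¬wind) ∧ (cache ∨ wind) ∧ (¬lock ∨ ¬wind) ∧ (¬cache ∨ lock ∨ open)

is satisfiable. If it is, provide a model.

light = False; cache = True; lock = True; open = False; wind = False; hot = False

Unit clause (cache) forces cache = True.
In (¬cache ∨ ¬wind) only ¬wind is left, so wind = False.
Set light = False.
Set lock = True.
  then (¬hot ∨ ¬lock ∨ wind) forces hot = False.
Set open = False.
All clauses satisfied.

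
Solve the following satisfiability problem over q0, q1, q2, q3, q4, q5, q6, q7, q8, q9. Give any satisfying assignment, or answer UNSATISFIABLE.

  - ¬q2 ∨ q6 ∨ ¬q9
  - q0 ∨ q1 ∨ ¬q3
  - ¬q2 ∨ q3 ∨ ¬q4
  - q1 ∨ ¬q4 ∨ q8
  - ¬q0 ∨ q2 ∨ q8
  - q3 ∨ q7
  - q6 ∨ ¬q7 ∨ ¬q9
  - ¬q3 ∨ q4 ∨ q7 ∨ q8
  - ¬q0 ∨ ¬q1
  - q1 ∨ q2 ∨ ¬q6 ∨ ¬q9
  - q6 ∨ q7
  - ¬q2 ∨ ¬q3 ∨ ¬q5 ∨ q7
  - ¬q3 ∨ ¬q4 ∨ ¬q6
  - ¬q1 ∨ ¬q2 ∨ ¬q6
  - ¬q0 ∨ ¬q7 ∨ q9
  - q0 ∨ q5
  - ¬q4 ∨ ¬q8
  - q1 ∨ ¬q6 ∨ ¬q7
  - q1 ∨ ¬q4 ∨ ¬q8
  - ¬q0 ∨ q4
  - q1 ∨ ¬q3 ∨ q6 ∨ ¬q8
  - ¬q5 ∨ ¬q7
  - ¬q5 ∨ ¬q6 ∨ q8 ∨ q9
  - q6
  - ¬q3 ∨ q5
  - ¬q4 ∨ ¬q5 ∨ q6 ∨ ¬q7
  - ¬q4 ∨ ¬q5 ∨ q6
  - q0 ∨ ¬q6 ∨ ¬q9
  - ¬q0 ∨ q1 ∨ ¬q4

q0: False, q1: True, q2: False, q3: True, q4: False, q5: True, q6: True, q7: False, q8: True, q9: False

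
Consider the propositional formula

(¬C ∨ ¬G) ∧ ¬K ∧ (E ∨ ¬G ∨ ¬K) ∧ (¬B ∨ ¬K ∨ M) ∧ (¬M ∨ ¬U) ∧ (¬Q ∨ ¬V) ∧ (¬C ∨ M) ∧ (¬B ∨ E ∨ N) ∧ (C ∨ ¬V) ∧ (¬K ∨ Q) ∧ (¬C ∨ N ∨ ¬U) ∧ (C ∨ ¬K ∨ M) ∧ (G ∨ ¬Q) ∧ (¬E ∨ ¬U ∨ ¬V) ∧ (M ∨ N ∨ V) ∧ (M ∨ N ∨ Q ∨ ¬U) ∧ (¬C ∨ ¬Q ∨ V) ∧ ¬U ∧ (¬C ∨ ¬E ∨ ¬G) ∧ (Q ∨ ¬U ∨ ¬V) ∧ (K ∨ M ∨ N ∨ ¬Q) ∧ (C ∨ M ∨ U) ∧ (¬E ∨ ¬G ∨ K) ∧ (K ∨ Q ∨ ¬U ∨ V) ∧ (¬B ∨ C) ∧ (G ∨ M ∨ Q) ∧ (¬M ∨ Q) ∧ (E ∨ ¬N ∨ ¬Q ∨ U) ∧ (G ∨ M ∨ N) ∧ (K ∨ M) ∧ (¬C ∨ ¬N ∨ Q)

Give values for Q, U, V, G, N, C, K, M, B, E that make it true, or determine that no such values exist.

Q = True, U = False, V = False, G = True, N = False, C = False, K = False, M = True, B = False, E = False

Unit clause (¬K) forces K = False.
Unit clause (¬U) forces U = False.
In (K ∨ M) only M is left, so M = True.
In (¬M ∨ Q) only Q is left, so Q = True.
In (¬Q ∨ ¬V) only ¬V is left, so V = False.
In (G ∨ ¬Q) only G is left, so G = True.
In (¬C ∨ ¬Q ∨ V) only ¬C is left, so C = False.
In (¬E ∨ ¬G ∨ K) only ¬E is left, so E = False.
In (¬B ∨ C) only ¬B is left, so B = False.
In (E ∨ ¬N ∨ ¬Q ∨ U) only ¬N is left, so N = False.
All clauses satisfied.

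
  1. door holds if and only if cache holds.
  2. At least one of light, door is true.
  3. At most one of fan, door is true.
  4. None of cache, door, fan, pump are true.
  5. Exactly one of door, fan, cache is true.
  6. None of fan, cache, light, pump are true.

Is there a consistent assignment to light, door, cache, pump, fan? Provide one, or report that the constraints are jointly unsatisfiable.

Unsatisfiable — no assignment works.

Case light = True:
  Constraint (6) is violated (light=T) — contradiction.
Case light = False:
  (2) with light=F forces door = True.
  Constraint (4) is violated (door=T) — contradiction.
Both cases fail — unsatisfiable.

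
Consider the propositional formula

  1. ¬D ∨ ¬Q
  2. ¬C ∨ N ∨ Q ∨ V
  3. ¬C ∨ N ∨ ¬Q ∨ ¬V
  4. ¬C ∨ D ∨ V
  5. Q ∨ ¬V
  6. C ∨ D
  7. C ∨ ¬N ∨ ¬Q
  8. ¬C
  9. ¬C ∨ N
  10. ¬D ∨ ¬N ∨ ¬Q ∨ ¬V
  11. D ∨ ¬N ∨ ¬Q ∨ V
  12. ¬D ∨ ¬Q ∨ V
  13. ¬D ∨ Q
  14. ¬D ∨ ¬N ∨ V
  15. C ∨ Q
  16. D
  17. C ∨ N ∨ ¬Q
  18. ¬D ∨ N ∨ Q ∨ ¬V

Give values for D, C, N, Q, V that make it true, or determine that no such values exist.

Unsatisfiable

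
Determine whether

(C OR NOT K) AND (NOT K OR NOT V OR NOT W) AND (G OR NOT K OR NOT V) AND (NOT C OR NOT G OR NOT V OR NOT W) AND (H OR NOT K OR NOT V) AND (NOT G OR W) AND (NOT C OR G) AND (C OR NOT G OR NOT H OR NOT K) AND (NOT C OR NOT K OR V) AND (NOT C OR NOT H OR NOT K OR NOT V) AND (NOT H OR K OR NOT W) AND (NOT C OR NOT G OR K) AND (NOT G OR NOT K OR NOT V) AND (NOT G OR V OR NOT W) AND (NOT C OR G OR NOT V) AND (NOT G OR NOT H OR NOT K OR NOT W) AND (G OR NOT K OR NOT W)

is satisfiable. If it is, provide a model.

C = False, H = False, W = False, K = False, V = True, G = False

Set C = False.
  then (C OR NOT K) forces K = False.
Set H = False.
Set W = False.
  then (NOT G OR W) forces G = False.
Set V = True.
All clauses satisfied.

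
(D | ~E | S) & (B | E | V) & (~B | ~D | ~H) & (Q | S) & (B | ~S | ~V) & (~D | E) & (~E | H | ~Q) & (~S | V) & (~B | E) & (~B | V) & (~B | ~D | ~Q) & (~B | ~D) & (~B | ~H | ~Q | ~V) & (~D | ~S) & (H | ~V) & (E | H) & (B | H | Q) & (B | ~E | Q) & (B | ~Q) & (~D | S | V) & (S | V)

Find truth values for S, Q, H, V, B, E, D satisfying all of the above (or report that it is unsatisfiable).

Try S = False:
  (Q | S) forces Q = True.
  (B | ~Q) forces B = True.
  (~B | E) forces E = True.
  (D | ~E | S) forces D = True.
  clause (~B | ~D | ~Q) is falsified — backtrack.
So S = True.
  then (~S | V) forces V = True.
  then (~D | ~S) forces D = False.
  then (H | ~V) forces H = True.
  then (B | ~S | ~V) forces B = True.
  then (~B | E) forces E = True.
  then (~B | ~H | ~Q | ~V) forces Q = False.
All clauses satisfied.

S = True; Q = False; H = True; V = True; B = True; E = True; D = False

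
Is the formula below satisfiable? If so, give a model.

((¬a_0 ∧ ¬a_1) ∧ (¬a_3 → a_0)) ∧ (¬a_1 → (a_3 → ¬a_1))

a_0 = False, a_1 = False, a_3 = True

  (¬a_0 ∧ ¬a_1) ∧ (¬a_3 → a_0) = True
    ¬a_0 ∧ ¬a_1 = True
      ¬a_0 = True
      ¬a_1 = True
    ¬a_3 → a_0 = True
      ¬a_3 = False
  ¬a_1 → (a_3 → ¬a_1) = True
    ¬a_1 = True
    a_3 → ¬a_1 = True
      ¬a_1 = True
Both conjuncts True, so the formula holds.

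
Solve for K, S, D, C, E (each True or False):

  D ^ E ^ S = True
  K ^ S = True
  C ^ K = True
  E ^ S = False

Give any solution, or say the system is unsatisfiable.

K=T; S=F; D=T; C=F; E=F

D ^ E ^ S = T ^ F ^ F = True ✓
K ^ S = T ^ F = True ✓
C ^ K = F ^ T = True ✓
E ^ S = F ^ F = False ✓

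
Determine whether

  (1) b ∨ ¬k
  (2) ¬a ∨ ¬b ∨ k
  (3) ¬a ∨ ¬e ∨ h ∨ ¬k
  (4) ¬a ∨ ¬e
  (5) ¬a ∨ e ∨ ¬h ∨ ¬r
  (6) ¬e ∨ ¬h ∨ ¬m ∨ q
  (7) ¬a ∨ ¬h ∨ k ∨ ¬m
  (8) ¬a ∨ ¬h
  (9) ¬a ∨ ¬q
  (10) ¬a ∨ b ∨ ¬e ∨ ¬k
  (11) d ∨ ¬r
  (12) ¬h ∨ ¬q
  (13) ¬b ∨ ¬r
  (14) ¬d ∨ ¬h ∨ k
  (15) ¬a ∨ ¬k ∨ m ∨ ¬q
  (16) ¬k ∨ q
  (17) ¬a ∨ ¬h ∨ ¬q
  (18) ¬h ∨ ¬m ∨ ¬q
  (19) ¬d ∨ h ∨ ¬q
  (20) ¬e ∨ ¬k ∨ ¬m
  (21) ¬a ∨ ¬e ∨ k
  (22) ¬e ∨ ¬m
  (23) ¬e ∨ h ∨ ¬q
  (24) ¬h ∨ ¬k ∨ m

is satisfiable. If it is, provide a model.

Set q = False.
  then (¬k ∨ q) forces k = False.
Set m = False.
Set e = False.
Set d = True.
  then (¬d ∨ ¬h ∨ k) forces h = False.
Set b = False.
Set a = False.
Set r = True.
All clauses satisfied.

q = False; m = False; e = False; d = True; h = False; b = False; k = False; a = False; r = True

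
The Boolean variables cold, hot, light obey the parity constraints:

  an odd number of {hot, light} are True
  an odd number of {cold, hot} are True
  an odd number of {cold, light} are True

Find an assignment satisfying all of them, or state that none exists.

No satisfying assignment exists.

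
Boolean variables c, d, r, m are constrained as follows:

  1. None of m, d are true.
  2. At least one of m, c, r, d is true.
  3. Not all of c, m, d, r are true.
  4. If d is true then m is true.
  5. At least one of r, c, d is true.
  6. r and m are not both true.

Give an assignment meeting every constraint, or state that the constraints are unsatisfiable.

c=T, d=F, r=F, m=F

  (1) {m, d}: 0 true — none ✓
  (2) {m, c, r, d}: 1 true — at least one ✓
  (3) {c, m, d, r}: 1/4 true — not all ✓
  (4) d=F ⇒ m: vacuous ✓
  (5) {r, c, d}: 1 true — at least one ✓
  (6) r=F, m=F — not both ✓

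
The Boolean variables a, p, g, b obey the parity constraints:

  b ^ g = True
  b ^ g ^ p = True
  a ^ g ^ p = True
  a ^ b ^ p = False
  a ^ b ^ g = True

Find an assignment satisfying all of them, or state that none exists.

a = False; p = False; g = True; b = False

b ^ g = F ^ T = True ✓
b ^ g ^ p = F ^ T ^ F = True ✓
a ^ g ^ p = F ^ T ^ F = True ✓
a ^ b ^ p = F ^ F ^ F = False ✓
a ^ b ^ g = F ^ F ^ T = True ✓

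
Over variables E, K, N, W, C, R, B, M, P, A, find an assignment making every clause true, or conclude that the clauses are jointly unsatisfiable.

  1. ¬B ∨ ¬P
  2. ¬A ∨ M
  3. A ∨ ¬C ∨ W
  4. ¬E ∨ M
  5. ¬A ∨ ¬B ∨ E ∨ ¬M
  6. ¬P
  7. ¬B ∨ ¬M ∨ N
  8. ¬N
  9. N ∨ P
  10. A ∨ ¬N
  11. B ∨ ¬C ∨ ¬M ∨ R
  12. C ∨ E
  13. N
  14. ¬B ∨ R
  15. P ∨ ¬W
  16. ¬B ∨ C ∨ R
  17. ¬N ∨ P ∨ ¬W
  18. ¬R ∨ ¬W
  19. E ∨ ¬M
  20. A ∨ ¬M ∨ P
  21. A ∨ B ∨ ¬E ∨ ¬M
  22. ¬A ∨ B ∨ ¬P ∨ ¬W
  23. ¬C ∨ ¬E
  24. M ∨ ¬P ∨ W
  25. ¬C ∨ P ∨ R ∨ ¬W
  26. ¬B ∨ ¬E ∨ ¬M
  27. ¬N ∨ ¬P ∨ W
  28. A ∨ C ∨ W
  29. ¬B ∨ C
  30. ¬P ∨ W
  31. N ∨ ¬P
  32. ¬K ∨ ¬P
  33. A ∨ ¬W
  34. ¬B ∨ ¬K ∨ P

Unsatisfiable — no assignment works.

Case N = True:
  Clause (¬N) is falsified — contradiction.
Case N = False:
  Clause (N) is falsified — contradiction.
Both cases fail, so the formula is unsatisfiable.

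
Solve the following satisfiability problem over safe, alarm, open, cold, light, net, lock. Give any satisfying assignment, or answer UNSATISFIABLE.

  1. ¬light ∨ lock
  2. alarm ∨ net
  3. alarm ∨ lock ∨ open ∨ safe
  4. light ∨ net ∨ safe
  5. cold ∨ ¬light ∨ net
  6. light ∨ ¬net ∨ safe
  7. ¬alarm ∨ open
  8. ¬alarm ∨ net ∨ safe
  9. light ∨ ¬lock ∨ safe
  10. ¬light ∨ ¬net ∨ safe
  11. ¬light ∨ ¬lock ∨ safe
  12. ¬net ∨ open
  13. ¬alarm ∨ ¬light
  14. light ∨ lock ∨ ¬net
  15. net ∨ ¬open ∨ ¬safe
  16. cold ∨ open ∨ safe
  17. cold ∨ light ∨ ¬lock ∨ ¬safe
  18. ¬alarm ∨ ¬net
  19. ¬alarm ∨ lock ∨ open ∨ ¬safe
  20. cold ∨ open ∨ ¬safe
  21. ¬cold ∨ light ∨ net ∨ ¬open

safe = True, alarm = False, open = True, cold = True, light = False, net = True, lock = True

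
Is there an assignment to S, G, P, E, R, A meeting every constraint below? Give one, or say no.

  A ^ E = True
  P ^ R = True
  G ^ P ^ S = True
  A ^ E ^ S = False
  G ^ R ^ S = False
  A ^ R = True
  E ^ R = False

S: True, G: True, P: True, E: False, R: False, A: True

A ^ E = T ^ F = True ✓
P ^ R = T ^ F = True ✓
G ^ P ^ S = T ^ T ^ T = True ✓
A ^ E ^ S = T ^ F ^ T = False ✓
G ^ R ^ S = T ^ F ^ T = False ✓
A ^ R = T ^ F = True ✓
E ^ R = F ^ F = False ✓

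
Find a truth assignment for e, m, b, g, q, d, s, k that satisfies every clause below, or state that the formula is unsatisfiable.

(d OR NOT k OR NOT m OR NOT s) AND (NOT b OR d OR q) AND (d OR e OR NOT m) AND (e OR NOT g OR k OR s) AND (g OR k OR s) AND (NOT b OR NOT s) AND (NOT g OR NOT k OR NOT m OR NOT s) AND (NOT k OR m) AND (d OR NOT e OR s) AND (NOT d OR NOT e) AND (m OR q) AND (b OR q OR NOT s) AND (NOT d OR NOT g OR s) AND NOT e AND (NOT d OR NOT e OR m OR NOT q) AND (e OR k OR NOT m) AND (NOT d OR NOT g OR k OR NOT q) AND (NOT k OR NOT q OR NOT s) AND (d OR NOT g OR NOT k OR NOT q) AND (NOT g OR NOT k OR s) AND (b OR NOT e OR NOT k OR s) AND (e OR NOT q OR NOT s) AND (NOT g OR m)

Unit clause (NOT e) forces e = False.
Try m = False:
  (NOT k OR m) forces k = False.
  (m OR q) forces q = True.
  (e OR NOT q OR NOT s) forces s = False.
  (e OR NOT g OR k OR s) forces g = False.
  clause (g OR k OR s) is falsified — backtrack.
So m = True.
  then (d OR e OR NOT m) forces d = True.
  then (e OR k OR NOT m) forces k = True.
Set b = True.
  then (NOT b OR NOT s) forces s = False.
  then (NOT d OR NOT g OR s) forces g = False.
Set q = True.
All clauses satisfied.

e: False, m: True, b: True, g: False, q: True, d: True, s: False, k: True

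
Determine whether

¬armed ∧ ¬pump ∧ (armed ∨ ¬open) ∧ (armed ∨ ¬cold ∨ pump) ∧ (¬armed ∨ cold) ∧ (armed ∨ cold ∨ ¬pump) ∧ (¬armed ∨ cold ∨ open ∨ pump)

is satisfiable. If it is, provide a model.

Unit clause (¬armed) forces armed = False.
Unit clause (¬pump) forces pump = False.
In (armed ∨ ¬open) only ¬open is left, so open = False.
In (armed ∨ ¬cold ∨ pump) only ¬cold is left, so cold = False.
Check each clause:
  (¬armed): ¬armed holds.
  (¬pump): ¬pump holds.
  (armed ∨ ¬open): ¬open holds.
  (armed ∨ ¬cold ∨ pump): ¬cold holds.
  (¬armed ∨ cold): ¬armed holds.
  (armed ∨ cold ∨ ¬pump): ¬pump holds.
  (¬armed ∨ cold ∨ open ∨ pump): ¬armed holds.
All clauses satisfied.

pump: False, armed: False, cold: False, open: False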